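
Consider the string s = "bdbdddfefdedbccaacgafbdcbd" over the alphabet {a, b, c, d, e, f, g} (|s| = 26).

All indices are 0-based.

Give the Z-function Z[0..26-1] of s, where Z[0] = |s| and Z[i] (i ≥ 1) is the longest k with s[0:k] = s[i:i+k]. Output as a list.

[26, 0, 2, 0, 0, 0, 0, 0, 0, 0, 0, 0, 1, 0, 0, 0, 0, 0, 0, 0, 0, 2, 0, 0, 2, 0]

Z[0]=26
i=1: outside box; Z[1]=0
i=2: outside box; Z[2]=2 extend→box=[2,4)
i=3: min(r-i=1, Z[1]=0)=0; Z[3]=0
i=4: outside box; Z[4]=0
i=5: outside box; Z[5]=0
i=6: outside box; Z[6]=0
i=7: outside box; Z[7]=0
i=8: outside box; Z[8]=0
i=9: outside box; Z[9]=0
i=10: outside box; Z[10]=0
i=11: outside box; Z[11]=0
i=12: outside box; Z[12]=1 extend→box=[12,13)
i=13: outside box; Z[13]=0
i=14: outside box; Z[14]=0
i=15: outside box; Z[15]=0
i=16: outside box; Z[16]=0
i=17: outside box; Z[17]=0
i=18: outside box; Z[18]=0
i=19: outside box; Z[19]=0
i=20: outside box; Z[20]=0
i=21: outside box; Z[21]=2 extend→box=[21,23)
i=22: min(r-i=1, Z[1]=0)=0; Z[22]=0
i=23: outside box; Z[23]=0
i=24: outside box; Z[24]=2 extend→box=[24,26)
i=25: min(r-i=1, Z[1]=0)=0; Z[25]=0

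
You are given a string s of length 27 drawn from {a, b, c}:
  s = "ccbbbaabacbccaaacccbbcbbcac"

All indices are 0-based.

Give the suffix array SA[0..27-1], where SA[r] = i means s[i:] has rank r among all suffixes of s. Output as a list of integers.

[13, 5, 14, 6, 25, 8, 15, 4, 7, 3, 2, 22, 19, 23, 20, 10, 26, 12, 24, 1, 21, 18, 9, 11, 0, 17, 16]

rank→(start, suffix):
  0 → (13, 'aaacccbbcbbcac')
  1 → (5, 'aabacbccaaacccbbcbbcac')
  2 → (14, 'aacccbbcbbcac')
  3 → (6, 'abacbccaaacccbbcbbcac')
  4 → (25, 'ac')
  5 → (8, 'acbccaaacccbbcbbcac')
  6 → (15, 'acccbbcbbcac')
  7 → (4, 'baabacbccaaacccbbcbbcac')
  8 → (7, 'bacbccaaacccbbcbbcac')
  9 → (3, 'bbaabacbccaaacccbbcbbcac')
  10 → (2, 'bbbaabacbccaaacccbbcbbcac')
  11 → (22, 'bbcac')
  12 → (19, 'bbcbbcac')
  13 → (23, 'bcac')
  14 → (20, 'bcbbcac')
  15 → (10, 'bccaaacccbbcbbcac')
  16 → (26, 'c')
  17 → (12, 'caaacccbbcbbcac')
  18 → (24, 'cac')
  19 → (1, 'cbbbaabacbccaaacccbbcbbcac')
  20 → (21, 'cbbcac')
  21 → (18, 'cbbcbbcac')
  22 → (9, 'cbccaaacccbbcbbcac')
  23 → (11, 'ccaaacccbbcbbcac')
  24 → (0, 'ccbbbaabacbccaaacccbbcbbcac')
  25 → (17, 'ccbbcbbcac')
  26 → (16, 'cccbbcbbcac')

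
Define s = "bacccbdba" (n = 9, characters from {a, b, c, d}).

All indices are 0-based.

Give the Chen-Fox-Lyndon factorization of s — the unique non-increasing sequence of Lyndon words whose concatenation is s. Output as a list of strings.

emit factor 1: 'b' (i=0, period=1)
emit factor 2: 'acccbdb' (i=1, period=7)
emit factor 3: 'a' (i=8, period=1)

["b", "acccbdb", "a"]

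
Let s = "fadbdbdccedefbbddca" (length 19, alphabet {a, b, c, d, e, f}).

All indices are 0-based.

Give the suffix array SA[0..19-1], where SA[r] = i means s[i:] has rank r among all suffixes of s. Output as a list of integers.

rank | idx | suffix
   0 |  18 | a
   1 |   1 | adbdbdccedefbbddca
   2 |  13 | bbddca
   3 |   3 | bdbdccedefbbddca
   4 |   5 | bdccedefbbddca
   5 |  14 | bddca
   6 |  17 | ca
   7 |   7 | ccedefbbddca
   8 |   8 | cedefbbddca
   9 |   2 | dbdbdccedefbbddca
  10 |   4 | dbdccedefbbddca
  11 |  16 | dca
  12 |   6 | dccedefbbddca
  13 |  15 | ddca
  14 |  10 | defbbddca
  15 |   9 | edefbbddca
  16 |  11 | efbbddca
  17 |   0 | fadbdbdccedefbbddca
  18 |  12 | fbbddca

[18, 1, 13, 3, 5, 14, 17, 7, 8, 2, 4, 16, 6, 15, 10, 9, 11, 0, 12]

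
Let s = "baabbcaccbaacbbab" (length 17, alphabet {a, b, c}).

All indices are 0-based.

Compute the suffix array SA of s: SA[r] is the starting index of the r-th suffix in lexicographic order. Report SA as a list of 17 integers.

[1, 10, 15, 2, 11, 6, 16, 0, 9, 14, 13, 3, 4, 5, 8, 12, 7]

rank | idx | suffix
   0 |   1 | aabbcaccbaacbbab
   1 |  10 | aacbbab
   2 |  15 | ab
   3 |   2 | abbcaccbaacbbab
   4 |  11 | acbbab
   5 |   6 | accbaacbbab
   6 |  16 | b
   7 |   0 | baabbcaccbaacbbab
   8 |   9 | baacbbab
   9 |  14 | bab
  10 |  13 | bbab
  11 |   3 | bbcaccbaacbbab
  12 |   4 | bcaccbaacbbab
  13 |   5 | caccbaacbbab
  14 |   8 | cbaacbbab
  15 |  12 | cbbab
  16 |   7 | ccbaacbbab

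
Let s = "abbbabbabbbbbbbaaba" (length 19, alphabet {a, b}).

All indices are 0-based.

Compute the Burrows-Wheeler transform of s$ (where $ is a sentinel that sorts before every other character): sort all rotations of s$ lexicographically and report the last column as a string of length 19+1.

rank  rotation              last
    0  $abbbabbabbbbbbbaaba  a
    1  a$abbbabbabbbbbbbaab  b
    2  aaba$abbbabbabbbbbbb  b
    3  aba$abbbabbabbbbbbba  a
    4  abbabbbbbbbaaba$abbb  b
    5  abbbabbabbbbbbbaaba$  $
    6  abbbbbbbaaba$abbbabb  b
    7  ba$abbbabbabbbbbbbaa  a
    8  baaba$abbbabbabbbbbb  b
    9  babbabbbbbbbaaba$abb  b
   10  babbbbbbbaaba$abbbab  b
   11  bbaaba$abbbabbabbbbb  b
   12  bbabbabbbbbbbaaba$ab  b
   13  bbabbbbbbbaaba$abbba  a
   14  bbbaaba$abbbabbabbbb  b
   15  bbbabbabbbbbbbaaba$a  a
   16  bbbbaaba$abbbabbabbb  b
   17  bbbbbaaba$abbbabbabb  b
   18  bbbbbbaaba$abbbabbab  b
   19  bbbbbbbaaba$abbbabba  a

abbab$babbbbbababbba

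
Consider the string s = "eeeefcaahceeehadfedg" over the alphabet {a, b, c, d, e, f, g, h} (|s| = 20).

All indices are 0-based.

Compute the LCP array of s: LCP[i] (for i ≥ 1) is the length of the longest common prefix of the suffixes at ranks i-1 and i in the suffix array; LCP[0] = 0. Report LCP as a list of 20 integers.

[0, 1, 1, 0, 1, 0, 1, 0, 1, 3, 3, 2, 2, 1, 1, 0, 1, 0, 0, 1]

rank→(start, suffix):
  0 → (6, 'aahceeehadfedg')
  1 → (14, 'adfedg')
  2 → (7, 'ahceeehadfedg')
  3 → (5, 'caahceeehadfedg')
  4 → (9, 'ceeehadfedg')
  5 → (15, 'dfedg')
  6 → (18, 'dg')
  7 → (17, 'edg')
  8 → (0, 'eeeefcaahceeehadfedg')
  9 → (1, 'eeefcaahceeehadfedg')
  10 → (10, 'eeehadfedg')
  11 → (2, 'eefcaahceeehadfedg')
  12 → (11, 'eehadfedg')
  13 → (3, 'efcaahceeehadfedg')
  14 → (12, 'ehadfedg')
  15 → (4, 'fcaahceeehadfedg')
  16 → (16, 'fedg')
  17 → (19, 'g')
  18 → (13, 'hadfedg')
  19 → (8, 'hceeehadfedg')

SA = [6, 14, 7, 5, 9, 15, 18, 17, 0, 1, 10, 2, 11, 3, 12, 4, 16, 19, 13, 8]
rank  pair      lcp
   1  s[6:],s[14:]  1  'a'
   2  s[14:],s[7:]  1  'a'
   3  s[7:],s[5:]  0  ''
   4  s[5:],s[9:]  1  'c'
   5  s[9:],s[15:]  0  ''
   6  s[15:],s[18:]  1  'd'
   7  s[18:],s[17:]  0  ''
   8  s[17:],s[0:]  1  'e'
   9  s[0:],s[1:]  3  'eee'
  10  s[1:],s[10:]  3  'eee'
  11  s[10:],s[2:]  2  'ee'
  12  s[2:],s[11:]  2  'ee'
  13  s[11:],s[3:]  1  'e'
  14  s[3:],s[12:]  1  'e'
  15  s[12:],s[4:]  0  ''
  16  s[4:],s[16:]  1  'f'
  17  s[16:],s[19:]  0  ''
  18  s[19:],s[13:]  0  ''
  19  s[13:],s[8:]  1  'h'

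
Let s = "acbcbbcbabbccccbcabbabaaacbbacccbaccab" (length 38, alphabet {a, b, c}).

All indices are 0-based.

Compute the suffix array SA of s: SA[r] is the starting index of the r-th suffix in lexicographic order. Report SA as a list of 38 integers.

[22, 23, 36, 20, 17, 8, 24, 0, 33, 28, 37, 21, 19, 7, 32, 27, 18, 26, 4, 9, 15, 5, 2, 10, 35, 16, 6, 31, 25, 3, 14, 1, 34, 30, 13, 29, 12, 11]

sorted suffixes:
  #0 SA[0]=22  'aaacbbacccbaccab'
  #1 SA[1]=23  'aacbbacccbaccab'
  #2 SA[2]=36  'ab'
  #3 SA[3]=20  'abaaacbbacccbaccab'
  #4 SA[4]=17  'abbabaaacbbacccbaccab'
  #5 SA[5]=8  'abbccccbcabbabaaacbbacccbaccab'
  #6 SA[6]=24  'acbbacccbaccab'
  #7 SA[7]=0  'acbcbbcbabbccccbcabbabaaacbbacccbaccab'
  #8 SA[8]=33  'accab'
  #9 SA[9]=28  'acccbaccab'
  #10 SA[10]=37  'b'
  #11 SA[11]=21  'baaacbbacccbaccab'
  #12 SA[12]=19  'babaaacbbacccbaccab'
  #13 SA[13]=7  'babbccccbcabbabaaacbbacccbaccab'
  #14 SA[14]=32  'baccab'
  #15 SA[15]=27  'bacccbaccab'
  #16 SA[16]=18  'bbabaaacbbacccbaccab'
  #17 SA[17]=26  'bbacccbaccab'
  #18 SA[18]=4  'bbcbabbccccbcabbabaaacbbacccbaccab'
  #19 SA[19]=9  'bbccccbcabbabaaacbbacccbaccab'
  #20 SA[20]=15  'bcabbabaaacbbacccbaccab'
  #21 SA[21]=5  'bcbabbccccbcabbabaaacbbacccbaccab'
  #22 SA[22]=2  'bcbbcbabbccccbcabbabaaacbbacccbaccab'
  #23 SA[23]=10  'bccccbcabbabaaacbbacccbaccab'
  #24 SA[24]=35  'cab'
  #25 SA[25]=16  'cabbabaaacbbacccbaccab'
  #26 SA[26]=6  'cbabbccccbcabbabaaacbbacccbaccab'
  #27 SA[27]=31  'cbaccab'
  #28 SA[28]=25  'cbbacccbaccab'
  #29 SA[29]=3  'cbbcbabbccccbcabbabaaacbbacccbaccab'
  #30 SA[30]=14  'cbcabbabaaacbbacccbaccab'
  #31 SA[31]=1  'cbcbbcbabbccccbcabbabaaacbbacccbaccab'
  #32 SA[32]=34  'ccab'
  #33 SA[33]=30  'ccbaccab'
  #34 SA[34]=13  'ccbcabbabaaacbbacccbaccab'
  #35 SA[35]=29  'cccbaccab'
  #36 SA[36]=12  'cccbcabbabaaacbbacccbaccab'
  #37 SA[37]=11  'ccccbcabbabaaacbbacccbaccab'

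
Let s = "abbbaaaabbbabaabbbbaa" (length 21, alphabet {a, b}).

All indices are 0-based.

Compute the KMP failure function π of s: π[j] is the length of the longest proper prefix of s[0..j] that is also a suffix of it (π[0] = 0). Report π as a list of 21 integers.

π[0] = 0
j=1 s[j]='b': π[1]=0 (border '')
j=2 s[j]='b': π[2]=0 (border '')
j=3 s[j]='b': π[3]=0 (border '')
j=4 s[j]='a': π[4]=1 (border 'a')
j=5 s[j]='a': k: 1→0; π[5]=1 (border 'a')
j=6 s[j]='a': k: 1→0; π[6]=1 (border 'a')
j=7 s[j]='a': k: 1→0; π[7]=1 (border 'a')
j=8 s[j]='b': π[8]=2 (border 'ab')
j=9 s[j]='b': π[9]=3 (border 'abb')
j=10 s[j]='b': π[10]=4 (border 'abbb')
j=11 s[j]='a': π[11]=5 (border 'abbba')
j=12 s[j]='b': k: 5→1; π[12]=2 (border 'ab')
j=13 s[j]='a': k: 2→0; π[13]=1 (border 'a')
j=14 s[j]='a': k: 1→0; π[14]=1 (border 'a')
j=15 s[j]='b': π[15]=2 (border 'ab')
j=16 s[j]='b': π[16]=3 (border 'abb')
j=17 s[j]='b': π[17]=4 (border 'abbb')
j=18 s[j]='b': k: 4→0; π[18]=0 (border '')
j=19 s[j]='a': π[19]=1 (border 'a')
j=20 s[j]='a': k: 1→0; π[20]=1 (border 'a')

[0, 0, 0, 0, 1, 1, 1, 1, 2, 3, 4, 5, 2, 1, 1, 2, 3, 4, 0, 1, 1]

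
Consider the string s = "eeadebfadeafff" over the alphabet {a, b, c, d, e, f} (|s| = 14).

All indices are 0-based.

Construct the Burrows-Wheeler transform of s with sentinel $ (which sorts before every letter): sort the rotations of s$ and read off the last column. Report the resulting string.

rank  rotation         last
    0  $eeadebfadeafff  f
    1  adeafff$eeadebf  f
    2  adebfadeafff$ee  e
    3  afff$eeadebfade  e
    4  bfadeafff$eeade  e
    5  deafff$eeadebfa  a
    6  debfadeafff$eea  a
    7  eadebfadeafff$e  e
    8  eafff$eeadebfad  d
    9  ebfadeafff$eead  d
   10  eeadebfadeafff$  $
   11  f$eeadebfadeaff  f
   12  fadeafff$eeadeb  b
   13  ff$eeadebfadeaf  f
   14  fff$eeadebfadea  a

ffeeeaaedd$fbfa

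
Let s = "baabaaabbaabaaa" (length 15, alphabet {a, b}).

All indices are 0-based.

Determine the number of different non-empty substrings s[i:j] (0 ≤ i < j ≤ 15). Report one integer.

rank→(start, suffix):
  0 → (14, 'a')
  1 → (13, 'aa')
  2 → (12, 'aaa')
  3 → (4, 'aaabbaabaaa')
  4 → (9, 'aabaaa')
  5 → (1, 'aabaaabbaabaaa')
  6 → (5, 'aabbaabaaa')
  7 → (10, 'abaaa')
  8 → (2, 'abaaabbaabaaa')
  9 → (6, 'abbaabaaa')
  10 → (11, 'baaa')
  11 → (3, 'baaabbaabaaa')
  12 → (8, 'baabaaa')
  13 → (0, 'baabaaabbaabaaa')
  14 → (7, 'bbaabaaa')

SA = [14, 13, 12, 4, 9, 1, 5, 10, 2, 6, 11, 3, 8, 0, 7]
rank  pair      lcp
   1  s[14:],s[13:]  1  'a'
   2  s[13:],s[12:]  2  'aa'
   3  s[12:],s[4:]  3  'aaa'
   4  s[4:],s[9:]  2  'aa'
   5  s[9:],s[1:]  6  'aabaaa'
   6  s[1:],s[5:]  3  'aab'
   7  s[5:],s[10:]  1  'a'
   8  s[10:],s[2:]  5  'abaaa'
   9  s[2:],s[6:]  2  'ab'
  10  s[6:],s[11:]  0  ''
  11  s[11:],s[3:]  4  'baaa'
  12  s[3:],s[8:]  3  'baa'
  13  s[8:],s[0:]  7  'baabaaa'
  14  s[0:],s[7:]  1  'b'

n(n+1)/2 = 15·16/2 = 120
Σ LCP = 0 + 1 + 2 + 3 + 2 + 6 + 3 + 1 + 5 + 2 + 0 + 4 + 3 + 7 + 1 = 40
distinct = 120 − 40 = 80

80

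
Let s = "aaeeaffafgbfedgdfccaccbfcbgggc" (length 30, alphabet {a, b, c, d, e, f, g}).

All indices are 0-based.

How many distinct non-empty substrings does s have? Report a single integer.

436

sorted suffixes:
  #0 SA[0]=0  'aaeeaffafgbfedgdfccaccbfcbgggc'
  #1 SA[1]=19  'accbfcbgggc'
  #2 SA[2]=1  'aeeaffafgbfedgdfccaccbfcbgggc'
  #3 SA[3]=4  'affafgbfedgdfccaccbfcbgggc'
  #4 SA[4]=7  'afgbfedgdfccaccbfcbgggc'
  #5 SA[5]=22  'bfcbgggc'
  #6 SA[6]=10  'bfedgdfccaccbfcbgggc'
  #7 SA[7]=25  'bgggc'
  #8 SA[8]=29  'c'
  #9 SA[9]=18  'caccbfcbgggc'
  #10 SA[10]=21  'cbfcbgggc'
  #11 SA[11]=24  'cbgggc'
  #12 SA[12]=17  'ccaccbfcbgggc'
  #13 SA[13]=20  'ccbfcbgggc'
  #14 SA[14]=15  'dfccaccbfcbgggc'
  #15 SA[15]=13  'dgdfccaccbfcbgggc'
  #16 SA[16]=3  'eaffafgbfedgdfccaccbfcbgggc'
  #17 SA[17]=12  'edgdfccaccbfcbgggc'
  #18 SA[18]=2  'eeaffafgbfedgdfccaccbfcbgggc'
  #19 SA[19]=6  'fafgbfedgdfccaccbfcbgggc'
  #20 SA[20]=23  'fcbgggc'
  #21 SA[21]=16  'fccaccbfcbgggc'
  #22 SA[22]=11  'fedgdfccaccbfcbgggc'
  #23 SA[23]=5  'ffafgbfedgdfccaccbfcbgggc'
  #24 SA[24]=8  'fgbfedgdfccaccbfcbgggc'
  #25 SA[25]=9  'gbfedgdfccaccbfcbgggc'
  #26 SA[26]=28  'gc'
  #27 SA[27]=14  'gdfccaccbfcbgggc'
  #28 SA[28]=27  'ggc'
  #29 SA[29]=26  'gggc'

SA = [0, 19, 1, 4, 7, 22, 10, 25, 29, 18, 21, 24, 17, 20, 15, 13, 3, 12, 2, 6, 23, 16, 11, 5, 8, 9, 28, 14, 27, 26]
[i] adj suffixes → lcp
  [1] 0/19 → 1 ('a')
  [2] 19/1 → 1 ('a')
  [3] 1/4 → 1 ('a')
  [4] 4/7 → 2 ('af')
  [5] 7/22 → 0 ('')
  [6] 22/10 → 2 ('bf')
  [7] 10/25 → 1 ('b')
  [8] 25/29 → 0 ('')
  [9] 29/18 → 1 ('c')
  [10] 18/21 → 1 ('c')
  [11] 21/24 → 2 ('cb')
  [12] 24/17 → 1 ('c')
  [13] 17/20 → 2 ('cc')
  [14] 20/15 → 0 ('')
  [15] 15/13 → 1 ('d')
  [16] 13/3 → 0 ('')
  [17] 3/12 → 1 ('e')
  [18] 12/2 → 1 ('e')
  [19] 2/6 → 0 ('')
  [20] 6/23 → 1 ('f')
  [21] 23/16 → 2 ('fc')
  [22] 16/11 → 1 ('f')
  [23] 11/5 → 1 ('f')
  [24] 5/8 → 1 ('f')
  [25] 8/9 → 0 ('')
  [26] 9/28 → 1 ('g')
  [27] 28/14 → 1 ('g')
  [28] 14/27 → 1 ('g')
  [29] 27/26 → 2 ('gg')

n(n+1)/2 = 30·31/2 = 465
Σ LCP = 0 + 1 + 1 + 1 + 2 + 0 + 2 + 1 + 0 + 1 + 1 + 2 + 1 + 2 + 0 + 1 + 0 + 1 + 1 + 0 + 1 + 2 + 1 + 1 + 1 + 0 + 1 + 1 + 1 + 2 = 29
distinct = 465 − 29 = 436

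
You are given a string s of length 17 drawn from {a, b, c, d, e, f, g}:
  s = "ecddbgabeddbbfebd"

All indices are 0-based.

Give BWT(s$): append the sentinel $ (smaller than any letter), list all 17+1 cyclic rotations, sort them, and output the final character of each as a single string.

dgdeabdebddecf$bbb

rank  rotation            last
    0  $ecddbgabeddbbfebd  d
    1  abeddbbfebd$ecddbg  g
    2  bbfebd$ecddbgabedd  d
    3  bd$ecddbgabeddbbfe  e
    4  beddbbfebd$ecddbga  a
    5  bfebd$ecddbgabeddb  b
    6  bgabeddbbfebd$ecdd  d
    7  cddbgabeddbbfebd$e  e
    8  d$ecddbgabeddbbfeb  b
    9  dbbfebd$ecddbgabed  d
   10  dbgabeddbbfebd$ecd  d
   11  ddbbfebd$ecddbgabe  e
   12  ddbgabeddbbfebd$ec  c
   13  ebd$ecddbgabeddbbf  f
   14  ecddbgabeddbbfebd$  $
   15  eddbbfebd$ecddbgab  b
   16  febd$ecddbgabeddbb  b
   17  gabeddbbfebd$ecddb  b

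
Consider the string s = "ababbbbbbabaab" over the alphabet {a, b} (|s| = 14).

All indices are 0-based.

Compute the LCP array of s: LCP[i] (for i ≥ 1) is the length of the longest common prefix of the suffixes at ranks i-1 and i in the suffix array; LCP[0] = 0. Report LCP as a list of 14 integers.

[0, 1, 2, 3, 2, 0, 1, 2, 3, 1, 2, 3, 4, 5]

sorted suffixes:
  #0 SA[0]=11  'aab'
  #1 SA[1]=12  'ab'
  #2 SA[2]=9  'abaab'
  #3 SA[3]=0  'ababbbbbbabaab'
  #4 SA[4]=2  'abbbbbbabaab'
  #5 SA[5]=13  'b'
  #6 SA[6]=10  'baab'
  #7 SA[7]=8  'babaab'
  #8 SA[8]=1  'babbbbbbabaab'
  #9 SA[9]=7  'bbabaab'
  #10 SA[10]=6  'bbbabaab'
  #11 SA[11]=5  'bbbbabaab'
  #12 SA[12]=4  'bbbbbabaab'
  #13 SA[13]=3  'bbbbbbabaab'

SA = [11, 12, 9, 0, 2, 13, 10, 8, 1, 7, 6, 5, 4, 3]
rank  pair      lcp
   1  s[11:],s[12:]  1  'a'
   2  s[12:],s[9:]  2  'ab'
   3  s[9:],s[0:]  3  'aba'
   4  s[0:],s[2:]  2  'ab'
   5  s[2:],s[13:]  0  ''
   6  s[13:],s[10:]  1  'b'
   7  s[10:],s[8:]  2  'ba'
   8  s[8:],s[1:]  3  'bab'
   9  s[1:],s[7:]  1  'b'
  10  s[7:],s[6:]  2  'bb'
  11  s[6:],s[5:]  3  'bbb'
  12  s[5:],s[4:]  4  'bbbb'
  13  s[4:],s[3:]  5  'bbbbb'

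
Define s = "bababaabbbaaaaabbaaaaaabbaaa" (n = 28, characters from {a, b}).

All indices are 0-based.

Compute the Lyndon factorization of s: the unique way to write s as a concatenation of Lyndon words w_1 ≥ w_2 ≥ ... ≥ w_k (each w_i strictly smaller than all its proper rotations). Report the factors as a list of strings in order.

["b", "ab", "ab", "aabbb", "aaaaabb", "aaaaaabb", "a", "a", "a"]

emit factor 1: 'b' (i=0, period=1)
emit factor 2: 'ab' (i=1, period=2)
emit factor 3: 'ab' (i=3, period=2)
emit factor 4: 'aabbb' (i=5, period=5)
emit factor 5: 'aaaaabb' (i=10, period=7)
emit factor 6: 'aaaaaabb' (i=17, period=8)
emit factor 7: 'a' (i=25, period=1)
emit factor 8: 'a' (i=26, period=1)
emit factor 9: 'a' (i=27, period=1)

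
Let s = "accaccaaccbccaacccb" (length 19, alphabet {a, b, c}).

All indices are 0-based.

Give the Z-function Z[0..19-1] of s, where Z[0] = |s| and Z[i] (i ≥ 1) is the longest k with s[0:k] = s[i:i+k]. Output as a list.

[19, 0, 0, 4, 0, 0, 1, 3, 0, 0, 0, 0, 0, 1, 3, 0, 0, 0, 0]

Z[0]=19
i=1: fresh scan; Z[1]=0
i=2: fresh scan; Z[2]=0
i=3: fresh scan; Z[3]=4 grow→box=[3,7)
i=4: min(r-i=3, Z[1]=0)=0; Z[4]=0
i=5: min(r-i=2, Z[2]=0)=0; Z[5]=0
i=6: min(r-i=1, Z[3]=4)=1; Z[6]=1
i=7: fresh scan; Z[7]=3 grow→box=[7,10)
i=8: min(r-i=2, Z[1]=0)=0; Z[8]=0
i=9: min(r-i=1, Z[2]=0)=0; Z[9]=0
i=10: fresh scan; Z[10]=0
i=11: fresh scan; Z[11]=0
i=12: fresh scan; Z[12]=0
i=13: fresh scan; Z[13]=1 grow→box=[13,14)
i=14: fresh scan; Z[14]=3 grow→box=[14,17)
i=15: min(r-i=2, Z[1]=0)=0; Z[15]=0
i=16: min(r-i=1, Z[2]=0)=0; Z[16]=0
i=17: fresh scan; Z[17]=0
i=18: fresh scan; Z[18]=0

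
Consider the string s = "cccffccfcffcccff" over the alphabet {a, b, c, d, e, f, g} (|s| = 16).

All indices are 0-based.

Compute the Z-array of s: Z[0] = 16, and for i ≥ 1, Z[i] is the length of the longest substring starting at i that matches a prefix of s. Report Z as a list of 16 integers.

[16, 2, 1, 0, 0, 2, 1, 0, 1, 0, 0, 5, 2, 1, 0, 0]

Z[0]=16
i=1: i≥r, start 0; Z[1]=2 grow→box=[1,3)
i=2: min(r-i=1, Z[1]=2)=1; Z[2]=1
i=3: i≥r, start 0; Z[3]=0
i=4: i≥r, start 0; Z[4]=0
i=5: i≥r, start 0; Z[5]=2 grow→box=[5,7)
i=6: min(r-i=1, Z[1]=2)=1; Z[6]=1
i=7: i≥r, start 0; Z[7]=0
i=8: i≥r, start 0; Z[8]=1 grow→box=[8,9)
i=9: i≥r, start 0; Z[9]=0
i=10: i≥r, start 0; Z[10]=0
i=11: i≥r, start 0; Z[11]=5 grow→box=[11,16)
i=12: min(r-i=4, Z[1]=2)=2; Z[12]=2
i=13: min(r-i=3, Z[2]=1)=1; Z[13]=1
i=14: min(r-i=2, Z[3]=0)=0; Z[14]=0
i=15: min(r-i=1, Z[4]=0)=0; Z[15]=0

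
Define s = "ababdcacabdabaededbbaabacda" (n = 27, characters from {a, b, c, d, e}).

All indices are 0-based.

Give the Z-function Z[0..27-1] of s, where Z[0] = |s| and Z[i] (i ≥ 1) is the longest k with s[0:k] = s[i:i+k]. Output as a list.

Z[0]=27
i=1: i≥r, start 0; Z[1]=0
i=2: i≥r, start 0; Z[2]=2 extend→box=[2,4)
i=3: min(r-i=1, Z[1]=0)=0; Z[3]=0
i=4: i≥r, start 0; Z[4]=0
i=5: i≥r, start 0; Z[5]=0
i=6: i≥r, start 0; Z[6]=1 extend→box=[6,7)
i=7: i≥r, start 0; Z[7]=0
i=8: i≥r, start 0; Z[8]=2 extend→box=[8,10)
i=9: min(r-i=1, Z[1]=0)=0; Z[9]=0
i=10: i≥r, start 0; Z[10]=0
i=11: i≥r, start 0; Z[11]=3 extend→box=[11,14)
i=12: min(r-i=2, Z[1]=0)=0; Z[12]=0
i=13: min(r-i=1, Z[2]=2)=1; Z[13]=1
i=14: i≥r, start 0; Z[14]=0
i=15: i≥r, start 0; Z[15]=0
i=16: i≥r, start 0; Z[16]=0
i=17: i≥r, start 0; Z[17]=0
i=18: i≥r, start 0; Z[18]=0
i=19: i≥r, start 0; Z[19]=0
i=20: i≥r, start 0; Z[20]=1 extend→box=[20,21)
i=21: i≥r, start 0; Z[21]=3 extend→box=[21,24)
i=22: min(r-i=2, Z[1]=0)=0; Z[22]=0
i=23: min(r-i=1, Z[2]=2)=1; Z[23]=1
i=24: i≥r, start 0; Z[24]=0
i=25: i≥r, start 0; Z[25]=0
i=26: i≥r, start 0; Z[26]=1 extend→box=[26,27)

[27, 0, 2, 0, 0, 0, 1, 0, 2, 0, 0, 3, 0, 1, 0, 0, 0, 0, 0, 0, 1, 3, 0, 1, 0, 0, 1]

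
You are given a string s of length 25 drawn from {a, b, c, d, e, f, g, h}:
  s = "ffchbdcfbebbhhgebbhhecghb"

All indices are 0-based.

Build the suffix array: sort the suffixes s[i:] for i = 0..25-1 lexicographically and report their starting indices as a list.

sorted suffixes:
  #0 SA[0]=24  'b'
  #1 SA[1]=16  'bbhhecghb'
  #2 SA[2]=10  'bbhhgebbhhecghb'
  #3 SA[3]=4  'bdcfbebbhhgebbhhecghb'
  #4 SA[4]=8  'bebbhhgebbhhecghb'
  #5 SA[5]=17  'bhhecghb'
  #6 SA[6]=11  'bhhgebbhhecghb'
  #7 SA[7]=6  'cfbebbhhgebbhhecghb'
  #8 SA[8]=21  'cghb'
  #9 SA[9]=2  'chbdcfbebbhhgebbhhecghb'
  #10 SA[10]=5  'dcfbebbhhgebbhhecghb'
  #11 SA[11]=15  'ebbhhecghb'
  #12 SA[12]=9  'ebbhhgebbhhecghb'
  #13 SA[13]=20  'ecghb'
  #14 SA[14]=7  'fbebbhhgebbhhecghb'
  #15 SA[15]=1  'fchbdcfbebbhhgebbhhecghb'
  #16 SA[16]=0  'ffchbdcfbebbhhgebbhhecghb'
  #17 SA[17]=14  'gebbhhecghb'
  #18 SA[18]=22  'ghb'
  #19 SA[19]=23  'hb'
  #20 SA[20]=3  'hbdcfbebbhhgebbhhecghb'
  #21 SA[21]=19  'hecghb'
  #22 SA[22]=13  'hgebbhhecghb'
  #23 SA[23]=18  'hhecghb'
  #24 SA[24]=12  'hhgebbhhecghb'

[24, 16, 10, 4, 8, 17, 11, 6, 21, 2, 5, 15, 9, 20, 7, 1, 0, 14, 22, 23, 3, 19, 13, 18, 12]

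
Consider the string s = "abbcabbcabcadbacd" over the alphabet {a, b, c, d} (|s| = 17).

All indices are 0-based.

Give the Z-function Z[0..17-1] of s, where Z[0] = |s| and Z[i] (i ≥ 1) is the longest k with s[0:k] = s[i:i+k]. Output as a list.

Z[0]=17
i=1: fresh scan; Z[1]=0
i=2: fresh scan; Z[2]=0
i=3: fresh scan; Z[3]=0
i=4: fresh scan; Z[4]=6 scan→box=[4,10)
i=5: min(r-i=5, Z[1]=0)=0; Z[5]=0
i=6: min(r-i=4, Z[2]=0)=0; Z[6]=0
i=7: min(r-i=3, Z[3]=0)=0; Z[7]=0
i=8: min(r-i=2, Z[4]=6)=2; Z[8]=2
i=9: min(r-i=1, Z[5]=0)=0; Z[9]=0
i=10: fresh scan; Z[10]=0
i=11: fresh scan; Z[11]=1 scan→box=[11,12)
i=12: fresh scan; Z[12]=0
i=13: fresh scan; Z[13]=0
i=14: fresh scan; Z[14]=1 scan→box=[14,15)
i=15: fresh scan; Z[15]=0
i=16: fresh scan; Z[16]=0

[17, 0, 0, 0, 6, 0, 0, 0, 2, 0, 0, 1, 0, 0, 1, 0, 0]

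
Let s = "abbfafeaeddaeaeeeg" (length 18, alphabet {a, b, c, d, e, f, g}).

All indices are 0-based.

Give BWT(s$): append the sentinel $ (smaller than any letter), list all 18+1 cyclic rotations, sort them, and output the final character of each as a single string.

g$deefabdefaaaeebae

rank  rotation             last
    0  $abbfafeaeddaeaeeeg  g
    1  abbfafeaeddaeaeeeg$  $
    2  aeaeeeg$abbfafeaedd  d
    3  aeddaeaeeeg$abbfafe  e
    4  aeeeg$abbfafeaeddae  e
    5  afeaeddaeaeeeg$abbf  f
    6  bbfafeaeddaeaeeeg$a  a
    7  bfafeaeddaeaeeeg$ab  b
    8  daeaeeeg$abbfafeaed  d
    9  ddaeaeeeg$abbfafeae  e
   10  eaeddaeaeeeg$abbfaf  f
   11  eaeeeg$abbfafeaedda  a
   12  eddaeaeeeg$abbfafea  a
   13  eeeg$abbfafeaeddaea  a
   14  eeg$abbfafeaeddaeae  e
   15  eg$abbfafeaeddaeaee  e
   16  fafeaeddaeaeeeg$abb  b
   17  feaeddaeaeeeg$abbfa  a
   18  g$abbfafeaeddaeaeee  e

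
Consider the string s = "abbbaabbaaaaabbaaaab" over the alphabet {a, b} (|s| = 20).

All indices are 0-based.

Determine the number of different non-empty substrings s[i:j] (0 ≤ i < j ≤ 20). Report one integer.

rank | idx | suffix
   0 |   8 | aaaaabbaaaab
   1 |  15 | aaaab
   2 |   9 | aaaabbaaaab
   3 |  16 | aaab
   4 |  10 | aaabbaaaab
   5 |  17 | aab
   6 |   4 | aabbaaaaabbaaaab
   7 |  11 | aabbaaaab
   8 |  18 | ab
   9 |   5 | abbaaaaabbaaaab
  10 |  12 | abbaaaab
  11 |   0 | abbbaabbaaaaabbaaaab
  12 |  19 | b
  13 |   7 | baaaaabbaaaab
  14 |  14 | baaaab
  15 |   3 | baabbaaaaabbaaaab
  16 |   6 | bbaaaaabbaaaab
  17 |  13 | bbaaaab
  18 |   2 | bbaabbaaaaabbaaaab
  19 |   1 | bbbaabbaaaaabbaaaab

SA = [8, 15, 9, 16, 10, 17, 4, 11, 18, 5, 12, 0, 19, 7, 14, 3, 6, 13, 2, 1]
[i] adj suffixes → lcp
  [1] 8/15 → 4 ('aaaa')
  [2] 15/9 → 5 ('aaaab')
  [3] 9/16 → 3 ('aaa')
  [4] 16/10 → 4 ('aaab')
  [5] 10/17 → 2 ('aa')
  [6] 17/4 → 3 ('aab')
  [7] 4/11 → 8 ('aabbaaaa')
  [8] 11/18 → 1 ('a')
  [9] 18/5 → 2 ('ab')
  [10] 5/12 → 7 ('abbaaaa')
  [11] 12/0 → 3 ('abb')
  [12] 0/19 → 0 ('')
  [13] 19/7 → 1 ('b')
  [14] 7/14 → 5 ('baaaa')
  [15] 14/3 → 3 ('baa')
  [16] 3/6 → 1 ('b')
  [17] 6/13 → 6 ('bbaaaa')
  [18] 13/2 → 4 ('bbaa')
  [19] 2/1 → 2 ('bb')

n(n+1)/2 = 20·21/2 = 210
Σ LCP = 0 + 4 + 5 + 3 + 4 + 2 + 3 + 8 + 1 + 2 + 7 + 3 + 0 + 1 + 5 + 3 + 1 + 6 + 4 + 2 = 64
distinct = 210 − 64 = 146

146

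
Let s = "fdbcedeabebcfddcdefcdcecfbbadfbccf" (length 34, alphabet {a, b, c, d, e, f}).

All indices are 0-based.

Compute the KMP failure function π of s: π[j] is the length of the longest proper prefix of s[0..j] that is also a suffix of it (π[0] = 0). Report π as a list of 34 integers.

π[0] = 0
j=1 s[j]='d': π[1]=0 (border '')
j=2 s[j]='b': π[2]=0 (border '')
j=3 s[j]='c': π[3]=0 (border '')
j=4 s[j]='e': π[4]=0 (border '')
j=5 s[j]='d': π[5]=0 (border '')
j=6 s[j]='e': π[6]=0 (border '')
j=7 s[j]='a': π[7]=0 (border '')
j=8 s[j]='b': π[8]=0 (border '')
j=9 s[j]='e': π[9]=0 (border '')
j=10 s[j]='b': π[10]=0 (border '')
j=11 s[j]='c': π[11]=0 (border '')
j=12 s[j]='f': π[12]=1 (border 'f')
j=13 s[j]='d': π[13]=2 (border 'fd')
j=14 s[j]='d': k: 2→0; π[14]=0 (border '')
j=15 s[j]='c': π[15]=0 (border '')
j=16 s[j]='d': π[16]=0 (border '')
j=17 s[j]='e': π[17]=0 (border '')
j=18 s[j]='f': π[18]=1 (border 'f')
j=19 s[j]='c': k: 1→0; π[19]=0 (border '')
j=20 s[j]='d': π[20]=0 (border '')
j=21 s[j]='c': π[21]=0 (border '')
j=22 s[j]='e': π[22]=0 (border '')
j=23 s[j]='c': π[23]=0 (border '')
j=24 s[j]='f': π[24]=1 (border 'f')
j=25 s[j]='b': k: 1→0; π[25]=0 (border '')
j=26 s[j]='b': π[26]=0 (border '')
j=27 s[j]='a': π[27]=0 (border '')
j=28 s[j]='d': π[28]=0 (border '')
j=29 s[j]='f': π[29]=1 (border 'f')
j=30 s[j]='b': k: 1→0; π[30]=0 (border '')
j=31 s[j]='c': π[31]=0 (border '')
j=32 s[j]='c': π[32]=0 (border '')
j=33 s[j]='f': π[33]=1 (border 'f')

[0, 0, 0, 0, 0, 0, 0, 0, 0, 0, 0, 0, 1, 2, 0, 0, 0, 0, 1, 0, 0, 0, 0, 0, 1, 0, 0, 0, 0, 1, 0, 0, 0, 1]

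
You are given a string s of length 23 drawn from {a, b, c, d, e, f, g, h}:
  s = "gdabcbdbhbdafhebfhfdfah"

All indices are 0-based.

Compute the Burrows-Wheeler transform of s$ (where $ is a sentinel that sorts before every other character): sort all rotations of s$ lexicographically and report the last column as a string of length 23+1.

rank  rotation                  last
    0  $gdabcbdbhbdafhebfhfdfah  h
    1  abcbdbhbdafhebfhfdfah$gd  d
    2  afhebfhfdfah$gdabcbdbhbd  d
    3  ah$gdabcbdbhbdafhebfhfdf  f
    4  bcbdbhbdafhebfhfdfah$gda  a
    5  bdafhebfhfdfah$gdabcbdbh  h
    6  bdbhbdafhebfhfdfah$gdabc  c
    7  bfhfdfah$gdabcbdbhbdafhe  e
    8  bhbdafhebfhfdfah$gdabcbd  d
    9  cbdbhbdafhebfhfdfah$gdab  b
   10  dabcbdbhbdafhebfhfdfah$g  g
   11  dafhebfhfdfah$gdabcbdbhb  b
   12  dbhbdafhebfhfdfah$gdabcb  b
   13  dfah$gdabcbdbhbdafhebfhf  f
   14  ebfhfdfah$gdabcbdbhbdafh  h
   15  fah$gdabcbdbhbdafhebfhfd  d
   16  fdfah$gdabcbdbhbdafhebfh  h
   17  fhebfhfdfah$gdabcbdbhbda  a
   18  fhfdfah$gdabcbdbhbdafheb  b
   19  gdabcbdbhbdafhebfhfdfah$  $
   20  h$gdabcbdbhbdafhebfhfdfa  a
   21  hbdafhebfhfdfah$gdabcbdb  b
   22  hebfhfdfah$gdabcbdbhbdaf  f
   23  hfdfah$gdabcbdbhbdafhebf  f

hddfahcedbgbbfhdhab$abff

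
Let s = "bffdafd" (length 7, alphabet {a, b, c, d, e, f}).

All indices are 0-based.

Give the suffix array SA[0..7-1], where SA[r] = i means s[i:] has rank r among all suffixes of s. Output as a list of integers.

rank→(start, suffix):
  0 → (4, 'afd')
  1 → (0, 'bffdafd')
  2 → (6, 'd')
  3 → (3, 'dafd')
  4 → (5, 'fd')
  5 → (2, 'fdafd')
  6 → (1, 'ffdafd')

[4, 0, 6, 3, 5, 2, 1]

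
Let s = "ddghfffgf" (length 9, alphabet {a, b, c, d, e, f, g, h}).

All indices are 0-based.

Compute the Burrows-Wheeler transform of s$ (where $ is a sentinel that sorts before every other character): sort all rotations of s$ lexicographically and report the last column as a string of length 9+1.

rank  rotation    last
    0  $ddghfffgf  f
    1  ddghfffgf$  $
    2  dghfffgf$d  d
    3  f$ddghfffg  g
    4  fffgf$ddgh  h
    5  ffgf$ddghf  f
    6  fgf$ddghff  f
    7  gf$ddghfff  f
    8  ghfffgf$dd  d
    9  hfffgf$ddg  g

f$dghfffdg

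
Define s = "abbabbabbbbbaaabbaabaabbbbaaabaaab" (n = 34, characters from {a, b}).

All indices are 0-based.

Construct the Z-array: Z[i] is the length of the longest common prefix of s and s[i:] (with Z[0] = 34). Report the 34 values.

[34, 0, 0, 6, 0, 0, 3, 0, 0, 0, 0, 0, 1, 1, 4, 0, 0, 1, 2, 0, 1, 3, 0, 0, 0, 0, 1, 1, 2, 0, 1, 1, 2, 0]

Z[0]=34
i=1: i≥r, start 0; Z[1]=0
i=2: i≥r, start 0; Z[2]=0
i=3: i≥r, start 0; Z[3]=6 extend→box=[3,9)
i=4: min(r-i=5, Z[1]=0)=0; Z[4]=0
i=5: min(r-i=4, Z[2]=0)=0; Z[5]=0
i=6: min(r-i=3, Z[3]=6)=3; Z[6]=3
i=7: min(r-i=2, Z[4]=0)=0; Z[7]=0
i=8: min(r-i=1, Z[5]=0)=0; Z[8]=0
i=9: i≥r, start 0; Z[9]=0
i=10: i≥r, start 0; Z[10]=0
i=11: i≥r, start 0; Z[11]=0
i=12: i≥r, start 0; Z[12]=1 extend→box=[12,13)
i=13: i≥r, start 0; Z[13]=1 extend→box=[13,14)
i=14: i≥r, start 0; Z[14]=4 extend→box=[14,18)
i=15: min(r-i=3, Z[1]=0)=0; Z[15]=0
i=16: min(r-i=2, Z[2]=0)=0; Z[16]=0
i=17: min(r-i=1, Z[3]=6)=1; Z[17]=1
i=18: i≥r, start 0; Z[18]=2 extend→box=[18,20)
i=19: min(r-i=1, Z[1]=0)=0; Z[19]=0
i=20: i≥r, start 0; Z[20]=1 extend→box=[20,21)
i=21: i≥r, start 0; Z[21]=3 extend→box=[21,24)
i=22: min(r-i=2, Z[1]=0)=0; Z[22]=0
i=23: min(r-i=1, Z[2]=0)=0; Z[23]=0
i=24: i≥r, start 0; Z[24]=0
i=25: i≥r, start 0; Z[25]=0
i=26: i≥r, start 0; Z[26]=1 extend→box=[26,27)
i=27: i≥r, start 0; Z[27]=1 extend→box=[27,28)
i=28: i≥r, start 0; Z[28]=2 extend→box=[28,30)
i=29: min(r-i=1, Z[1]=0)=0; Z[29]=0
i=30: i≥r, start 0; Z[30]=1 extend→box=[30,31)
i=31: i≥r, start 0; Z[31]=1 extend→box=[31,32)
i=32: i≥r, start 0; Z[32]=2 extend→box=[32,34)
i=33: min(r-i=1, Z[1]=0)=0; Z[33]=0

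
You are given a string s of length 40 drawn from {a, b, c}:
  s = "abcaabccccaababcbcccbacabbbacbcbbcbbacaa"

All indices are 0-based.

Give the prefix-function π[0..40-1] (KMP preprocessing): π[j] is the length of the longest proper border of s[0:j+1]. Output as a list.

π[0] = 0
j=1 s[j]='b': π[1]=0 (border '')
j=2 s[j]='c': π[2]=0 (border '')
j=3 s[j]='a': π[3]=1 (border 'a')
j=4 s[j]='a': k: 1→0; π[4]=1 (border 'a')
j=5 s[j]='b': π[5]=2 (border 'ab')
j=6 s[j]='c': π[6]=3 (border 'abc')
j=7 s[j]='c': k: 3→0; π[7]=0 (border '')
j=8 s[j]='c': π[8]=0 (border '')
j=9 s[j]='c': π[9]=0 (border '')
j=10 s[j]='a': π[10]=1 (border 'a')
j=11 s[j]='a': k: 1→0; π[11]=1 (border 'a')
j=12 s[j]='b': π[12]=2 (border 'ab')
j=13 s[j]='a': k: 2→0; π[13]=1 (border 'a')
j=14 s[j]='b': π[14]=2 (border 'ab')
j=15 s[j]='c': π[15]=3 (border 'abc')
j=16 s[j]='b': k: 3→0; π[16]=0 (border '')
j=17 s[j]='c': π[17]=0 (border '')
j=18 s[j]='c': π[18]=0 (border '')
j=19 s[j]='c': π[19]=0 (border '')
j=20 s[j]='b': π[20]=0 (border '')
j=21 s[j]='a': π[21]=1 (border 'a')
j=22 s[j]='c': k: 1→0; π[22]=0 (border '')
j=23 s[j]='a': π[23]=1 (border 'a')
j=24 s[j]='b': π[24]=2 (border 'ab')
j=25 s[j]='b': k: 2→0; π[25]=0 (border '')
j=26 s[j]='b': π[26]=0 (border '')
j=27 s[j]='a': π[27]=1 (border 'a')
j=28 s[j]='c': k: 1→0; π[28]=0 (border '')
j=29 s[j]='b': π[29]=0 (border '')
j=30 s[j]='c': π[30]=0 (border '')
j=31 s[j]='b': π[31]=0 (border '')
j=32 s[j]='b': π[32]=0 (border '')
j=33 s[j]='c': π[33]=0 (border '')
j=34 s[j]='b': π[34]=0 (border '')
j=35 s[j]='b': π[35]=0 (border '')
j=36 s[j]='a': π[36]=1 (border 'a')
j=37 s[j]='c': k: 1→0; π[37]=0 (border '')
j=38 s[j]='a': π[38]=1 (border 'a')
j=39 s[j]='a': k: 1→0; π[39]=1 (border 'a')

[0, 0, 0, 1, 1, 2, 3, 0, 0, 0, 1, 1, 2, 1, 2, 3, 0, 0, 0, 0, 0, 1, 0, 1, 2, 0, 0, 1, 0, 0, 0, 0, 0, 0, 0, 0, 1, 0, 1, 1]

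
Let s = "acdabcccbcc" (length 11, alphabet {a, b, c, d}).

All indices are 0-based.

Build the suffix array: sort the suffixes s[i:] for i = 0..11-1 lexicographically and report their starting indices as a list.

rank | idx | suffix
   0 |   3 | abcccbcc
   1 |   0 | acdabcccbcc
   2 |   8 | bcc
   3 |   4 | bcccbcc
   4 |  10 | c
   5 |   7 | cbcc
   6 |   9 | cc
   7 |   6 | ccbcc
   8 |   5 | cccbcc
   9 |   1 | cdabcccbcc
  10 |   2 | dabcccbcc

[3, 0, 8, 4, 10, 7, 9, 6, 5, 1, 2]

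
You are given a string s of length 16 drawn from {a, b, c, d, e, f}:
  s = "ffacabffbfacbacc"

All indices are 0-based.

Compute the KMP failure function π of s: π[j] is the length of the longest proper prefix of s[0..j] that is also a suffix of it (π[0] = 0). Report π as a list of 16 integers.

π[0] = 0
j=1 s[j]='f': π[1]=1 (border 'f')
j=2 s[j]='a': k: 1→0; π[2]=0 (border '')
j=3 s[j]='c': π[3]=0 (border '')
j=4 s[j]='a': π[4]=0 (border '')
j=5 s[j]='b': π[5]=0 (border '')
j=6 s[j]='f': π[6]=1 (border 'f')
j=7 s[j]='f': π[7]=2 (border 'ff')
j=8 s[j]='b': k: 2→1→0; π[8]=0 (border '')
j=9 s[j]='f': π[9]=1 (border 'f')
j=10 s[j]='a': k: 1→0; π[10]=0 (border '')
j=11 s[j]='c': π[11]=0 (border '')
j=12 s[j]='b': π[12]=0 (border '')
j=13 s[j]='a': π[13]=0 (border '')
j=14 s[j]='c': π[14]=0 (border '')
j=15 s[j]='c': π[15]=0 (border '')

[0, 1, 0, 0, 0, 0, 1, 2, 0, 1, 0, 0, 0, 0, 0, 0]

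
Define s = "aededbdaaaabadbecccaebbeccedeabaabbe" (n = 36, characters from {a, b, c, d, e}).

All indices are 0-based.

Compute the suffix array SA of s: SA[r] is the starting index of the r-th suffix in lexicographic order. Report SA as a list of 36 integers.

[7, 8, 9, 31, 29, 10, 32, 12, 19, 0, 30, 11, 33, 21, 5, 34, 14, 22, 18, 17, 16, 24, 25, 6, 4, 13, 27, 2, 35, 28, 20, 15, 23, 3, 26, 1]

rank | idx | suffix
   0 |   7 | aaaabadbecccaebbeccedeabaabbe
   1 |   8 | aaabadbecccaebbeccedeabaabbe
   2 |   9 | aabadbecccaebbeccedeabaabbe
   3 |  31 | aabbe
   4 |  29 | abaabbe
   5 |  10 | abadbecccaebbeccedeabaabbe
   6 |  32 | abbe
   7 |  12 | adbecccaebbeccedeabaabbe
   8 |  19 | aebbeccedeabaabbe
   9 |   0 | aededbdaaaabadbecccaebbeccedeabaabbe
  10 |  30 | baabbe
  11 |  11 | badbecccaebbeccedeabaabbe
  12 |  33 | bbe
  13 |  21 | bbeccedeabaabbe
  14 |   5 | bdaaaabadbecccaebbeccedeabaabbe
  15 |  34 | be
  16 |  14 | becccaebbeccedeabaabbe
  17 |  22 | beccedeabaabbe
  18 |  18 | caebbeccedeabaabbe
  19 |  17 | ccaebbeccedeabaabbe
  20 |  16 | cccaebbeccedeabaabbe
  21 |  24 | ccedeabaabbe
  22 |  25 | cedeabaabbe
  23 |   6 | daaaabadbecccaebbeccedeabaabbe
  24 |   4 | dbdaaaabadbecccaebbeccedeabaabbe
  25 |  13 | dbecccaebbeccedeabaabbe
  26 |  27 | deabaabbe
  27 |   2 | dedbdaaaabadbecccaebbeccedeabaabbe
  28 |  35 | e
  29 |  28 | eabaabbe
  30 |  20 | ebbeccedeabaabbe
  31 |  15 | ecccaebbeccedeabaabbe
  32 |  23 | eccedeabaabbe
  33 |   3 | edbdaaaabadbecccaebbeccedeabaabbe
  34 |  26 | edeabaabbe
  35 |   1 | ededbdaaaabadbecccaebbeccedeabaabbe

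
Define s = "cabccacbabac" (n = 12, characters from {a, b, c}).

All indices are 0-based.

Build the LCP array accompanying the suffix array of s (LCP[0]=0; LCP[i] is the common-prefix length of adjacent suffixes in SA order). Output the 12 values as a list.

[0, 2, 1, 2, 0, 2, 1, 0, 1, 2, 1, 1]

rank | idx | suffix
   0 |   8 | abac
   1 |   1 | abccacbabac
   2 |  10 | ac
   3 |   5 | acbabac
   4 |   7 | babac
   5 |   9 | bac
   6 |   2 | bccacbabac
   7 |  11 | c
   8 |   0 | cabccacbabac
   9 |   4 | cacbabac
  10 |   6 | cbabac
  11 |   3 | ccacbabac

SA = [8, 1, 10, 5, 7, 9, 2, 11, 0, 4, 6, 3]
rank  pair      lcp
   1  s[8:],s[1:]  2  'ab'
   2  s[1:],s[10:]  1  'a'
   3  s[10:],s[5:]  2  'ac'
   4  s[5:],s[7:]  0  ''
   5  s[7:],s[9:]  2  'ba'
   6  s[9:],s[2:]  1  'b'
   7  s[2:],s[11:]  0  ''
   8  s[11:],s[0:]  1  'c'
   9  s[0:],s[4:]  2  'ca'
  10  s[4:],s[6:]  1  'c'
  11  s[6:],s[3:]  1  'c'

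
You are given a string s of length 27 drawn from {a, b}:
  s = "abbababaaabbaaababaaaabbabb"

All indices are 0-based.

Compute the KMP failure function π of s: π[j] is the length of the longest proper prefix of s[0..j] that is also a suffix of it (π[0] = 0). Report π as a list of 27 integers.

π[0] = 0
j=1 s[j]='b': π[1]=0 (border '')
j=2 s[j]='b': π[2]=0 (border '')
j=3 s[j]='a': π[3]=1 (border 'a')
j=4 s[j]='b': π[4]=2 (border 'ab')
j=5 s[j]='a': k: 2→0; π[5]=1 (border 'a')
j=6 s[j]='b': π[6]=2 (border 'ab')
j=7 s[j]='a': k: 2→0; π[7]=1 (border 'a')
j=8 s[j]='a': k: 1→0; π[8]=1 (border 'a')
j=9 s[j]='a': k: 1→0; π[9]=1 (border 'a')
j=10 s[j]='b': π[10]=2 (border 'ab')
j=11 s[j]='b': π[11]=3 (border 'abb')
j=12 s[j]='a': π[12]=4 (border 'abba')
j=13 s[j]='a': k: 4→1→0; π[13]=1 (border 'a')
j=14 s[j]='a': k: 1→0; π[14]=1 (border 'a')
j=15 s[j]='b': π[15]=2 (border 'ab')
j=16 s[j]='a': k: 2→0; π[16]=1 (border 'a')
j=17 s[j]='b': π[17]=2 (border 'ab')
j=18 s[j]='a': k: 2→0; π[18]=1 (border 'a')
j=19 s[j]='a': k: 1→0; π[19]=1 (border 'a')
j=20 s[j]='a': k: 1→0; π[20]=1 (border 'a')
j=21 s[j]='a': k: 1→0; π[21]=1 (border 'a')
j=22 s[j]='b': π[22]=2 (border 'ab')
j=23 s[j]='b': π[23]=3 (border 'abb')
j=24 s[j]='a': π[24]=4 (border 'abba')
j=25 s[j]='b': π[25]=5 (border 'abbab')
j=26 s[j]='b': k: 5→2; π[26]=3 (border 'abb')

[0, 0, 0, 1, 2, 1, 2, 1, 1, 1, 2, 3, 4, 1, 1, 2, 1, 2, 1, 1, 1, 1, 2, 3, 4, 5, 3]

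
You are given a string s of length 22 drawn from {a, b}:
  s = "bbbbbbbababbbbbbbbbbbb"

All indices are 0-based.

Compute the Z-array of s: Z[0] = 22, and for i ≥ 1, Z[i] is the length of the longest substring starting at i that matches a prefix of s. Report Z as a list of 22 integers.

Z[0]=22
i=1: i≥r, start 0; Z[1]=6 grow→box=[1,7)
i=2: min(r-i=5, Z[1]=6)=5; Z[2]=5
i=3: min(r-i=4, Z[2]=5)=4; Z[3]=4
i=4: min(r-i=3, Z[3]=4)=3; Z[4]=3
i=5: min(r-i=2, Z[4]=3)=2; Z[5]=2
i=6: min(r-i=1, Z[5]=2)=1; Z[6]=1
i=7: i≥r, start 0; Z[7]=0
i=8: i≥r, start 0; Z[8]=1 grow→box=[8,9)
i=9: i≥r, start 0; Z[9]=0
i=10: i≥r, start 0; Z[10]=7 grow→box=[10,17)
i=11: min(r-i=6, Z[1]=6)=6; Z[11]=7 grow→box=[11,18)
i=12: min(r-i=6, Z[1]=6)=6; Z[12]=7 grow→box=[12,19)
i=13: min(r-i=6, Z[1]=6)=6; Z[13]=7 grow→box=[13,20)
i=14: min(r-i=6, Z[1]=6)=6; Z[14]=7 grow→box=[14,21)
i=15: min(r-i=6, Z[1]=6)=6; Z[15]=7 grow→box=[15,22)
i=16: min(r-i=6, Z[1]=6)=6; Z[16]=6
i=17: min(r-i=5, Z[2]=5)=5; Z[17]=5
i=18: min(r-i=4, Z[3]=4)=4; Z[18]=4
i=19: min(r-i=3, Z[4]=3)=3; Z[19]=3
i=20: min(r-i=2, Z[5]=2)=2; Z[20]=2
i=21: min(r-i=1, Z[6]=1)=1; Z[21]=1

[22, 6, 5, 4, 3, 2, 1, 0, 1, 0, 7, 7, 7, 7, 7, 7, 6, 5, 4, 3, 2, 1]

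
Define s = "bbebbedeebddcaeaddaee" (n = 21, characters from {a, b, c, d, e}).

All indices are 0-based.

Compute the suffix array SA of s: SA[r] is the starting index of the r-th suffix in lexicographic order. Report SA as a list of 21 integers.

[15, 13, 18, 0, 3, 9, 1, 4, 12, 17, 11, 16, 10, 6, 20, 14, 2, 8, 5, 19, 7]

sorted suffixes:
  #0 SA[0]=15  'addaee'
  #1 SA[1]=13  'aeaddaee'
  #2 SA[2]=18  'aee'
  #3 SA[3]=0  'bbebbedeebddcaeaddaee'
  #4 SA[4]=3  'bbedeebddcaeaddaee'
  #5 SA[5]=9  'bddcaeaddaee'
  #6 SA[6]=1  'bebbedeebddcaeaddaee'
  #7 SA[7]=4  'bedeebddcaeaddaee'
  #8 SA[8]=12  'caeaddaee'
  #9 SA[9]=17  'daee'
  #10 SA[10]=11  'dcaeaddaee'
  #11 SA[11]=16  'ddaee'
  #12 SA[12]=10  'ddcaeaddaee'
  #13 SA[13]=6  'deebddcaeaddaee'
  #14 SA[14]=20  'e'
  #15 SA[15]=14  'eaddaee'
  #16 SA[16]=2  'ebbedeebddcaeaddaee'
  #17 SA[17]=8  'ebddcaeaddaee'
  #18 SA[18]=5  'edeebddcaeaddaee'
  #19 SA[19]=19  'ee'
  #20 SA[20]=7  'eebddcaeaddaee'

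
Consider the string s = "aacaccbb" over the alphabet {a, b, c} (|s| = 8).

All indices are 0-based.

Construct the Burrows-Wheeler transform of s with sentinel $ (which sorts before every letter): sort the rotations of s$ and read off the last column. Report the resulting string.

rank  rotation   last
    0  $aacaccbb  b
    1  aacaccbb$  $
    2  acaccbb$a  a
    3  accbb$aac  c
    4  b$aacaccb  b
    5  bb$aacacc  c
    6  caccbb$aa  a
    7  cbb$aacac  c
    8  ccbb$aaca  a

b$acbcaca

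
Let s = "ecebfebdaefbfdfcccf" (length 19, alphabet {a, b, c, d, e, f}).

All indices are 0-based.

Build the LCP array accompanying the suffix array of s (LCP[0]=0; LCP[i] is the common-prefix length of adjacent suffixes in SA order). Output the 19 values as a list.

sorted suffixes:
  #0 SA[0]=8  'aefbfdfcccf'
  #1 SA[1]=6  'bdaefbfdfcccf'
  #2 SA[2]=11  'bfdfcccf'
  #3 SA[3]=3  'bfebdaefbfdfcccf'
  #4 SA[4]=15  'cccf'
  #5 SA[5]=16  'ccf'
  #6 SA[6]=1  'cebfebdaefbfdfcccf'
  #7 SA[7]=17  'cf'
  #8 SA[8]=7  'daefbfdfcccf'
  #9 SA[9]=13  'dfcccf'
  #10 SA[10]=5  'ebdaefbfdfcccf'
  #11 SA[11]=2  'ebfebdaefbfdfcccf'
  #12 SA[12]=0  'ecebfebdaefbfdfcccf'
  #13 SA[13]=9  'efbfdfcccf'
  #14 SA[14]=18  'f'
  #15 SA[15]=10  'fbfdfcccf'
  #16 SA[16]=14  'fcccf'
  #17 SA[17]=12  'fdfcccf'
  #18 SA[18]=4  'febdaefbfdfcccf'

SA = [8, 6, 11, 3, 15, 16, 1, 17, 7, 13, 5, 2, 0, 9, 18, 10, 14, 12, 4]
rank  pair      lcp
   1  s[8:],s[6:]  0  ''
   2  s[6:],s[11:]  1  'b'
   3  s[11:],s[3:]  2  'bf'
   4  s[3:],s[15:]  0  ''
   5  s[15:],s[16:]  2  'cc'
   6  s[16:],s[1:]  1  'c'
   7  s[1:],s[17:]  1  'c'
   8  s[17:],s[7:]  0  ''
   9  s[7:],s[13:]  1  'd'
  10  s[13:],s[5:]  0  ''
  11  s[5:],s[2:]  2  'eb'
  12  s[2:],s[0:]  1  'e'
  13  s[0:],s[9:]  1  'e'
  14  s[9:],s[18:]  0  ''
  15  s[18:],s[10:]  1  'f'
  16  s[10:],s[14:]  1  'f'
  17  s[14:],s[12:]  1  'f'
  18  s[12:],s[4:]  1  'f'

[0, 0, 1, 2, 0, 2, 1, 1, 0, 1, 0, 2, 1, 1, 0, 1, 1, 1, 1]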